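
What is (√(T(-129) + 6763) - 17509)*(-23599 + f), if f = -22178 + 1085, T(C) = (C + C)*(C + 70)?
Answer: 782512228 - 44692*√21985 ≈ 7.7589e+8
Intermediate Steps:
T(C) = 2*C*(70 + C) (T(C) = (2*C)*(70 + C) = 2*C*(70 + C))
f = -21093
(√(T(-129) + 6763) - 17509)*(-23599 + f) = (√(2*(-129)*(70 - 129) + 6763) - 17509)*(-23599 - 21093) = (√(2*(-129)*(-59) + 6763) - 17509)*(-44692) = (√(15222 + 6763) - 17509)*(-44692) = (√21985 - 17509)*(-44692) = (-17509 + √21985)*(-44692) = 782512228 - 44692*√21985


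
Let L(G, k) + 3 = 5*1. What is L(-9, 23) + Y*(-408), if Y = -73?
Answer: 29786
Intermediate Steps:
L(G, k) = 2 (L(G, k) = -3 + 5*1 = -3 + 5 = 2)
L(-9, 23) + Y*(-408) = 2 - 73*(-408) = 2 + 29784 = 29786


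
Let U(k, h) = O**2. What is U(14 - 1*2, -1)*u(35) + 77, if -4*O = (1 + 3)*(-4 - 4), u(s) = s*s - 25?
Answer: 76877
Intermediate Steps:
u(s) = -25 + s**2 (u(s) = s**2 - 25 = -25 + s**2)
O = 8 (O = -(1 + 3)*(-4 - 4)/4 = -(-8) = -1/4*(-32) = 8)
U(k, h) = 64 (U(k, h) = 8**2 = 64)
U(14 - 1*2, -1)*u(35) + 77 = 64*(-25 + 35**2) + 77 = 64*(-25 + 1225) + 77 = 64*1200 + 77 = 76800 + 77 = 76877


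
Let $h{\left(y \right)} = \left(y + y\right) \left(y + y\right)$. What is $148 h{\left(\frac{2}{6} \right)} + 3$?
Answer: $\frac{619}{9} \approx 68.778$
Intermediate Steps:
$h{\left(y \right)} = 4 y^{2}$ ($h{\left(y \right)} = 2 y 2 y = 4 y^{2}$)
$148 h{\left(\frac{2}{6} \right)} + 3 = 148 \cdot 4 \left(\frac{2}{6}\right)^{2} + 3 = 148 \cdot 4 \left(2 \cdot \frac{1}{6}\right)^{2} + 3 = 148 \cdot \frac{4}{9} + 3 = \frac{592}{9} + 3 = \frac{619}{9}$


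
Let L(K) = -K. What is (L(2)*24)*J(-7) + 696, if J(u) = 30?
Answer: -744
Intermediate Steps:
(L(2)*24)*J(-7) + 696 = (-1*2*24)*30 + 696 = -2*24*30 + 696 = -48*30 + 696 = -1440 + 696 = -744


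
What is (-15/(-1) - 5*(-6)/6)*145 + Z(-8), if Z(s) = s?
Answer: 2892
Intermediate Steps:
(-15/(-1) - 5*(-6)/6)*145 + Z(-8) = (-15/(-1) - 5*(-6)/6)*145 - 8 = (-15*(-1) + 30*(⅙))*145 - 8 = (15 + 5)*145 - 8 = 20*145 - 8 = 2900 - 8 = 2892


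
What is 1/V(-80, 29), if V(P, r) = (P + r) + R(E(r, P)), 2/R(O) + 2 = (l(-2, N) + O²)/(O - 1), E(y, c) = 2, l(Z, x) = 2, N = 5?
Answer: -2/101 ≈ -0.019802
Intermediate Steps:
R(O) = 2/(-2 + (2 + O²)/(-1 + O)) (R(O) = 2/(-2 + (2 + O²)/(O - 1)) = 2/(-2 + (2 + O²)/(-1 + O)))
V(P, r) = ½ + P + r (V(P, r) = (P + r) + 2*(-1 + 2)/(4 + 2² - 2*2) = (P + r) + 2*1/(4 + 4 - 4) = (P + r) + 2*1/4 = (P + r) + 2*(¼)*1 = (P + r) + ½ = ½ + P + r)
1/V(-80, 29) = 1/(½ - 80 + 29) = 1/(-101/2) = -2/101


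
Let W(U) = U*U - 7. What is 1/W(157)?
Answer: 1/24642 ≈ 4.0581e-5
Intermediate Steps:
W(U) = -7 + U² (W(U) = U² - 7 = -7 + U²)
1/W(157) = 1/(-7 + 157²) = 1/(-7 + 24649) = 1/24642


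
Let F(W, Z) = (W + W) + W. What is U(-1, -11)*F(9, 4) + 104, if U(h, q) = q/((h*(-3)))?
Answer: 5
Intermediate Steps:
F(W, Z) = 3*W (F(W, Z) = 2*W + W = 3*W)
U(h, q) = -q/(3*h) (U(h, q) = q/((-3*h)) = q*(-1/(3*h)) = -q/(3*h))
U(-1, -11)*F(9, 4) + 104 = (-1/3*(-11)/(-1))*(3*9) + 104 = -1/3*(-11)*(-1)*27 + 104 = -11/3*27 + 104 = -99 + 104 = 5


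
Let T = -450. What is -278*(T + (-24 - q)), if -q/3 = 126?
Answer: 26688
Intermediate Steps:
q = -378 (q = -3*126 = -378)
-278*(T + (-24 - q)) = -278*(-450 + (-24 - 1*(-378))) = -278*(-450 + (-24 + 378)) = -278*(-450 + 354) = -278*(-96) = 26688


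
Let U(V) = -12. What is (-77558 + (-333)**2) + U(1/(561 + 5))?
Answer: 33319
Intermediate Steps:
(-77558 + (-333)**2) + U(1/(561 + 5)) = (-77558 + (-333)**2) - 12 = (-77558 + 110889) - 12 = 33331 - 12 = 33319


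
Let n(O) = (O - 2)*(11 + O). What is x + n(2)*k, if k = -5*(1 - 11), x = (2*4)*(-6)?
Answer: -48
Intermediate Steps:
n(O) = (-2 + O)*(11 + O)
x = -48 (x = 8*(-6) = -48)
k = 50 (k = -5*(-10) = 50)
x + n(2)*k = -48 + (-22 + 2**2 + 9*2)*50 = -48 + (-22 + 4 + 18)*50 = -48 + 0*50 = -48 + 0 = -48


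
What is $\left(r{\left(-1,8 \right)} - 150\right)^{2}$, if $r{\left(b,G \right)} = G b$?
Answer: $24964$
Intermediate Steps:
$\left(r{\left(-1,8 \right)} - 150\right)^{2} = \left(8 \left(-1\right) - 150\right)^{2} = \left(-8 - 150\right)^{2} = \left(-158\right)^{2} = 24964$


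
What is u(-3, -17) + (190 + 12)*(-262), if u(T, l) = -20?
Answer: -52944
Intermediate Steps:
u(-3, -17) + (190 + 12)*(-262) = -20 + (190 + 12)*(-262) = -20 + 202*(-262) = -20 - 52924 = -52944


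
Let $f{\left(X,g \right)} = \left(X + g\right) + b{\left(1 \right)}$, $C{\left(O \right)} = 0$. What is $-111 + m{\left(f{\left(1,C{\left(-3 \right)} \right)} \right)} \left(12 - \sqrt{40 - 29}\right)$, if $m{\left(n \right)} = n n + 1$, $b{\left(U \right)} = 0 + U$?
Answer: $-51 - 5 \sqrt{11} \approx -67.583$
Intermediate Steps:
$b{\left(U \right)} = U$
$f{\left(X,g \right)} = 1 + X + g$ ($f{\left(X,g \right)} = \left(X + g\right) + 1 = 1 + X + g$)
$m{\left(n \right)} = 1 + n^{2}$ ($m{\left(n \right)} = n^{2} + 1 = 1 + n^{2}$)
$-111 + m{\left(f{\left(1,C{\left(-3 \right)} \right)} \right)} \left(12 - \sqrt{40 - 29}\right) = -111 + \left(1 + \left(1 + 1 + 0\right)^{2}\right) \left(12 - \sqrt{40 - 29}\right) = -111 + \left(1 + 2^{2}\right) \left(12 - \sqrt{11}\right) = -111 + \left(1 + 4\right) \left(12 - \sqrt{11}\right) = -111 + 5 \left(12 - \sqrt{11}\right) = -111 + \left(60 - 5 \sqrt{11}\right) = -51 - 5 \sqrt{11}$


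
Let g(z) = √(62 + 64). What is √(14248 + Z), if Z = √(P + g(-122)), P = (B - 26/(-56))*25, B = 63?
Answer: √(2792608 + 14*√7*√(44425 + 84*√14))/14 ≈ 119.53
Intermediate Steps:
g(z) = 3*√14 (g(z) = √126 = 3*√14)
P = 44425/28 (P = (63 - 26/(-56))*25 = (63 - 26*(-1/56))*25 = (63 + 13/28)*25 = (1777/28)*25 = 44425/28 ≈ 1586.6)
Z = √(44425/28 + 3*√14) ≈ 39.973
√(14248 + Z) = √(14248 + √(310975 + 588*√14)/14)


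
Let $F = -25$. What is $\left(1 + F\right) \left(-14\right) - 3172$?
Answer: $-2836$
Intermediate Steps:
$\left(1 + F\right) \left(-14\right) - 3172 = \left(1 - 25\right) \left(-14\right) - 3172 = \left(-24\right) \left(-14\right) - 3172 = 336 - 3172 = -2836$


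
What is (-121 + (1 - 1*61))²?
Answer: 32761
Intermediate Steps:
(-121 + (1 - 1*61))² = (-121 + (1 - 61))² = (-121 - 60)² = (-181)² = 32761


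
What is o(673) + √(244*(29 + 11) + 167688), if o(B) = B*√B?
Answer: 2*√44362 + 673*√673 ≈ 17880.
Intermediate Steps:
o(B) = B^(3/2)
o(673) + √(244*(29 + 11) + 167688) = 673^(3/2) + √(244*(29 + 11) + 167688) = 673*√673 + √(244*40 + 167688) = 673*√673 + √(9760 + 167688) = 673*√673 + √177448 = 673*√673 + 2*√44362 = 2*√44362 + 673*√673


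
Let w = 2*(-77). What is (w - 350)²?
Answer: 254016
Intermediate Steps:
w = -154
(w - 350)² = (-154 - 350)² = (-504)² = 254016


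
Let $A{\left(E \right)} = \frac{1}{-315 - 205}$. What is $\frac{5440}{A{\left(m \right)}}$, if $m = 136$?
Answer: $-2828800$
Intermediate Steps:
$A{\left(E \right)} = - \frac{1}{520}$ ($A{\left(E \right)} = \frac{1}{-520} = - \frac{1}{520}$)
$\frac{5440}{A{\left(m \right)}} = \frac{5440}{- \frac{1}{520}} = 5440 \left(-520\right) = -2828800$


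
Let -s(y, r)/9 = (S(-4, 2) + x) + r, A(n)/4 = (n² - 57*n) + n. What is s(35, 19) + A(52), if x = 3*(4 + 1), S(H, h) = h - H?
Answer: -1192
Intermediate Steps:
A(n) = -224*n + 4*n² (A(n) = 4*((n² - 57*n) + n) = 4*(n² - 56*n) = -224*n + 4*n²)
x = 15 (x = 3*5 = 15)
s(y, r) = -189 - 9*r (s(y, r) = -9*(((2 - 1*(-4)) + 15) + r) = -9*(((2 + 4) + 15) + r) = -9*((6 + 15) + r) = -9*(21 + r) = -189 - 9*r)
s(35, 19) + A(52) = (-189 - 9*19) + 4*52*(-56 + 52) = (-189 - 171) + 4*52*(-4) = -360 - 832 = -1192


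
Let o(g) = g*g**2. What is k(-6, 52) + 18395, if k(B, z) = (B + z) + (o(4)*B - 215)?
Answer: 17842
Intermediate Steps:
o(g) = g**3
k(B, z) = -215 + z + 65*B (k(B, z) = (B + z) + (4**3*B - 215) = (B + z) + (64*B - 215) = (B + z) + (-215 + 64*B) = -215 + z + 65*B)
k(-6, 52) + 18395 = (-215 + 52 + 65*(-6)) + 18395 = (-215 + 52 - 390) + 18395 = -553 + 18395 = 17842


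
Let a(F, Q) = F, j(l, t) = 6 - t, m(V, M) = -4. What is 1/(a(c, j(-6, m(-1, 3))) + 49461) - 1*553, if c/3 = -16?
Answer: -27325388/49413 ≈ -553.00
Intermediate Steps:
c = -48 (c = 3*(-16) = -48)
1/(a(c, j(-6, m(-1, 3))) + 49461) - 1*553 = 1/(-48 + 49461) - 1*553 = 1/49413 - 553 = -27325388/49413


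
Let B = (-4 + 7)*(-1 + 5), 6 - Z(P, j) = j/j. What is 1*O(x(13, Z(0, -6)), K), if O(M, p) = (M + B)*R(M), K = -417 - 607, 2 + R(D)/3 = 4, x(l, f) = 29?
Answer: 246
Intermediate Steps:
Z(P, j) = 5 (Z(P, j) = 6 - j/j = 6 - 1*1 = 6 - 1 = 5)
R(D) = 6 (R(D) = -6 + 3*4 = -6 + 12 = 6)
B = 12 (B = 3*4 = 12)
K = -1024
O(M, p) = 72 + 6*M (O(M, p) = (M + 12)*6 = (12 + M)*6 = 72 + 6*M)
1*O(x(13, Z(0, -6)), K) = 1*(72 + 6*29) = 1*(72 + 174) = 1*246 = 246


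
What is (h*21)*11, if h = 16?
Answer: 3696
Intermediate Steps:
(h*21)*11 = (16*21)*11 = 336*11 = 3696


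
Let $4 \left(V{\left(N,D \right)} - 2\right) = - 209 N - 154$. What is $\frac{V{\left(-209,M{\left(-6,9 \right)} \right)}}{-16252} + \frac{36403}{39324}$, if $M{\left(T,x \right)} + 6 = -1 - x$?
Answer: $\frac{163628971}{639093648} \approx 0.25603$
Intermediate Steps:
$M{\left(T,x \right)} = -7 - x$ ($M{\left(T,x \right)} = -6 - \left(1 + x\right) = -7 - x$)
$V{\left(N,D \right)} = - \frac{73}{2} - \frac{209 N}{4}$ ($V{\left(N,D \right)} = 2 + \frac{- 209 N - 154}{4} = 2 + \frac{-154 - 209 N}{4} = 2 - \left(\frac{77}{2} + \frac{209 N}{4}\right) = - \frac{73}{2} - \frac{209 N}{4}$)
$\frac{V{\left(-209,M{\left(-6,9 \right)} \right)}}{-16252} + \frac{36403}{39324} = \frac{- \frac{73}{2} - - \frac{43681}{4}}{-16252} + \frac{36403}{39324} = \left(- \frac{73}{2} + \frac{43681}{4}\right) \left(- \frac{1}{16252}\right) + 36403 \cdot \frac{1}{39324} = \frac{43535}{4} \left(- \frac{1}{16252}\right) + \frac{36403}{39324} = - \frac{43535}{65008} + \frac{36403}{39324} = \frac{163628971}{639093648}$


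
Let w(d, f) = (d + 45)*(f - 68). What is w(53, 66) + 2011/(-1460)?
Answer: -288171/1460 ≈ -197.38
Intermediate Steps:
w(d, f) = (-68 + f)*(45 + d) (w(d, f) = (45 + d)*(-68 + f) = (-68 + f)*(45 + d))
w(53, 66) + 2011/(-1460) = (-3060 - 68*53 + 45*66 + 53*66) + 2011/(-1460) = (-3060 - 3604 + 2970 + 3498) + 2011*(-1/1460) = -196 - 2011/1460 = -288171/1460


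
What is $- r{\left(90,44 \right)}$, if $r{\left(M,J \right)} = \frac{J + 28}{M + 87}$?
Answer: $- \frac{24}{59} \approx -0.40678$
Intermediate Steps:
$r{\left(M,J \right)} = \frac{28 + J}{87 + M}$
$- r{\left(90,44 \right)} = - \frac{28 + 44}{87 + 90} = - \frac{72}{177} = \left(-1\right) \frac{24}{59} = - \frac{24}{59}$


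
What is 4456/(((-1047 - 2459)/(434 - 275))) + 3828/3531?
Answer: -37701616/187571 ≈ -201.00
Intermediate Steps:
4456/(((-1047 - 2459)/(434 - 275))) + 3828/3531 = 4456/((-3506/159)) + 3828*(1/3531) = 4456/((-3506*1/159)) + 116/107 = 4456/(-3506/159) + 116/107 = 4456*(-159/3506) + 116/107 = -354252/1753 + 116/107 = -37701616/187571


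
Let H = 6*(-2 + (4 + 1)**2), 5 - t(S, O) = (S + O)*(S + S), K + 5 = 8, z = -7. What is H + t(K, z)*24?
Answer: 834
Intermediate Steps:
K = 3 (K = -5 + 8 = 3)
t(S, O) = 5 - 2*S*(O + S) (t(S, O) = 5 - (S + O)*(S + S) = 5 - (O + S)*2*S = 5 - 2*S*(O + S))
H = 138 (H = 6*(-2 + 5**2) = 6*(-2 + 25) = 6*23 = 138)
H + t(K, z)*24 = 138 + (5 - 2*3**2 - 2*(-7)*3)*24 = 138 + (5 - 2*9 + 42)*24 = 138 + (5 - 18 + 42)*24 = 138 + 29*24 = 138 + 696 = 834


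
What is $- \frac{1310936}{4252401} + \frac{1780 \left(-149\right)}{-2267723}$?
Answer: $- \frac{1845017925508}{9643267552923} \approx -0.19133$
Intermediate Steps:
$- \frac{1310936}{4252401} + \frac{1780 \left(-149\right)}{-2267723} = \left(-1310936\right) \frac{1}{4252401} - - \frac{265220}{2267723} = - \frac{1310936}{4252401} + \frac{265220}{2267723} = - \frac{1845017925508}{9643267552923}$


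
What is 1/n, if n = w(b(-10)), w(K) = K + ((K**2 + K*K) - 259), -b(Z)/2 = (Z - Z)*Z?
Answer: -1/259 ≈ -0.0038610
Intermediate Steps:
b(Z) = 0 (b(Z) = -2*(Z - Z)*Z = -0*Z = -2*0 = 0)
w(K) = -259 + K + 2*K**2 (w(K) = K + ((K**2 + K**2) - 259) = K + (2*K**2 - 259) = K + (-259 + 2*K**2) = -259 + K + 2*K**2)
n = -259 (n = -259 + 0 + 2*0**2 = -259 + 0 + 2*0 = -259 + 0 + 0 = -259)
1/n = 1/(-259) = -1/259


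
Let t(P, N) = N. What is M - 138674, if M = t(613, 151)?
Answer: -138523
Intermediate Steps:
M = 151
M - 138674 = 151 - 138674 = -138523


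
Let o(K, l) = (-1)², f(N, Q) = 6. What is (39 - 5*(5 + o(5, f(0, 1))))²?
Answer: 81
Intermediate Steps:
o(K, l) = 1
(39 - 5*(5 + o(5, f(0, 1))))² = (39 - 5*(5 + 1))² = (39 - 5*6)² = (39 - 30)² = 9² = 81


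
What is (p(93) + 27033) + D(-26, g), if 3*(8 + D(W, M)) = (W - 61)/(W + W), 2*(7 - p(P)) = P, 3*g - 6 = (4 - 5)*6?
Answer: 1403275/52 ≈ 26986.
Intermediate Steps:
g = 0 (g = 2 + ((4 - 5)*6)/3 = 2 + (-1*6)/3 = 2 + (⅓)*(-6) = 2 - 2 = 0)
p(P) = 7 - P/2
D(W, M) = -8 + (-61 + W)/(6*W) (D(W, M) = -8 + ((W - 61)/(W + W))/3 = -8 + ((-61 + W)/((2*W)))/3 = -8 + ((-61 + W)*(1/(2*W)))/3 = -8 + ((-61 + W)/(2*W))/3 = -8 + (-61 + W)/(6*W))
(p(93) + 27033) + D(-26, g) = ((7 - ½*93) + 27033) + (⅙)*(-61 - 47*(-26))/(-26) = ((7 - 93/2) + 27033) + (⅙)*(-1/26)*(-61 + 1222) = (-79/2 + 27033) + (⅙)*(-1/26)*1161 = 53987/2 - 387/52 = 1403275/52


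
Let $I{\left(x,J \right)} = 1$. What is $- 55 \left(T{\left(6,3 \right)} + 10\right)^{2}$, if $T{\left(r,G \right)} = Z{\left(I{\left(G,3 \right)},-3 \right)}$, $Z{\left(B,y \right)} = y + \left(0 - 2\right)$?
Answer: $-1375$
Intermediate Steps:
$Z{\left(B,y \right)} = -2 + y$ ($Z{\left(B,y \right)} = y + \left(0 - 2\right) = y - 2 = -2 + y$)
$T{\left(r,G \right)} = -5$ ($T{\left(r,G \right)} = -2 - 3 = -5$)
$- 55 \left(T{\left(6,3 \right)} + 10\right)^{2} = - 55 \left(-5 + 10\right)^{2} = - 55 \cdot 5^{2} = \left(-55\right) 25 = -1375$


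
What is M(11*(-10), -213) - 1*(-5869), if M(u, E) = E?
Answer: 5656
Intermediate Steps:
M(11*(-10), -213) - 1*(-5869) = -213 - 1*(-5869) = -213 + 5869 = 5656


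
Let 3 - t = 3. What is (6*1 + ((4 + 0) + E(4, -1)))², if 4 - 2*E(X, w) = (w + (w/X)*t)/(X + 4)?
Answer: 37249/256 ≈ 145.50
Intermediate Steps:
t = 0 (t = 3 - 1*3 = 3 - 3 = 0)
E(X, w) = 2 - w/(2*(4 + X)) (E(X, w) = 2 - (w + (w/X)*0)/(2*(X + 4)) = 2 - (w + 0)/(2*(4 + X)) = 2 - w/(2*(4 + X)))
(6*1 + ((4 + 0) + E(4, -1)))² = (6*1 + ((4 + 0) + (16 - 1*(-1) + 4*4)/(2*(4 + 4))))² = (6 + (4 + (½)*(16 + 1 + 16)/8))² = (6 + (4 + (½)*(⅛)*33))² = (6 + (4 + 33/16))² = (6 + 97/16)² = (193/16)² = 37249/256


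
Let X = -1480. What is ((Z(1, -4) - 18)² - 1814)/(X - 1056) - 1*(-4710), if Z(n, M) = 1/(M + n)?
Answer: 107514341/22824 ≈ 4710.6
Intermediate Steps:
((Z(1, -4) - 18)² - 1814)/(X - 1056) - 1*(-4710) = ((1/(-4 + 1) - 18)² - 1814)/(-1480 - 1056) - 1*(-4710) = ((1/(-3) - 18)² - 1814)/(-2536) + 4710 = ((-⅓ - 18)² - 1814)*(-1/2536) + 4710 = ((-55/3)² - 1814)*(-1/2536) + 4710 = (3025/9 - 1814)*(-1/2536) + 4710 = -13301/9*(-1/2536) + 4710 = 13301/22824 + 4710 = 107514341/22824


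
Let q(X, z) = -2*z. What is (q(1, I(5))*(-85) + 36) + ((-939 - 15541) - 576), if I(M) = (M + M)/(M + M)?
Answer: -16850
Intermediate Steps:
I(M) = 1 (I(M) = (2*M)/((2*M)) = (2*M)*(1/(2*M)) = 1)
(q(1, I(5))*(-85) + 36) + ((-939 - 15541) - 576) = (-2*1*(-85) + 36) + ((-939 - 15541) - 576) = (-2*(-85) + 36) + (-16480 - 576) = (170 + 36) - 17056 = 206 - 17056 = -16850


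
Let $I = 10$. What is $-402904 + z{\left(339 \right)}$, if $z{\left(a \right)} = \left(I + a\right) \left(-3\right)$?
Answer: $-403951$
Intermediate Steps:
$z{\left(a \right)} = -30 - 3 a$ ($z{\left(a \right)} = \left(10 + a\right) \left(-3\right) = -30 - 3 a$)
$-402904 + z{\left(339 \right)} = -402904 - 1047 = -403951$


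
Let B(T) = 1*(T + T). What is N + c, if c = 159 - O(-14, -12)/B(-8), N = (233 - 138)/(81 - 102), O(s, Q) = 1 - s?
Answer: 52219/336 ≈ 155.41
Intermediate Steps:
B(T) = 2*T (B(T) = 1*(2*T) = 2*T)
N = -95/21 (N = 95/(-21) = 95*(-1/21) = -95/21 ≈ -4.5238)
c = 2559/16 (c = 159 - (1 - 1*(-14))/(2*(-8)) = 159 - (1 + 14)/(-16) = 159 - 15*(-1)/16 = 159 - 1*(-15/16) = 159 + 15/16 = 2559/16 ≈ 159.94)
N + c = -95/21 + 2559/16 = 52219/336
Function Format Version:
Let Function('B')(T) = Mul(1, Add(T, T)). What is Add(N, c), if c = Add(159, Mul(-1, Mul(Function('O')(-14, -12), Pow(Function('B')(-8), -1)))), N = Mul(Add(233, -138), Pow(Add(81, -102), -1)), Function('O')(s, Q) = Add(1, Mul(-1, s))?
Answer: Rational(52219, 336) ≈ 155.41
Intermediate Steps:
Function('B')(T) = Mul(2, T) (Function('B')(T) = Mul(1, Mul(2, T)) = Mul(2, T))
N = Rational(-95, 21) (N = Mul(95, Pow(-21, -1)) = Mul(95, Rational(-1, 21)) = Rational(-95, 21) ≈ -4.5238)
c = Rational(2559, 16) (c = Add(159, Mul(-1, Mul(Add(1, Mul(-1, -14)), Pow(Mul(2, -8), -1)))) = Add(159, Mul(-1, Mul(Add(1, 14), Pow(-16, -1)))) = Add(159, Mul(-1, Mul(15, Rational(-1, 16)))) = Add(159, Mul(-1, Rational(-15, 16))) = Add(159, Rational(15, 16)) = Rational(2559, 16) ≈ 159.94)
Add(N, c) = Add(Rational(-95, 21), Rational(2559, 16)) = Rational(52219, 336)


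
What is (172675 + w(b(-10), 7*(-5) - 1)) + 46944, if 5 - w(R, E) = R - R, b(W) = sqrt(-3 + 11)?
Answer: 219624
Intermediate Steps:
b(W) = 2*sqrt(2) (b(W) = sqrt(8) = 2*sqrt(2))
w(R, E) = 5 (w(R, E) = 5 - (R - R) = 5 - 1*0 = 5 + 0 = 5)
(172675 + w(b(-10), 7*(-5) - 1)) + 46944 = (172675 + 5) + 46944 = 172680 + 46944 = 219624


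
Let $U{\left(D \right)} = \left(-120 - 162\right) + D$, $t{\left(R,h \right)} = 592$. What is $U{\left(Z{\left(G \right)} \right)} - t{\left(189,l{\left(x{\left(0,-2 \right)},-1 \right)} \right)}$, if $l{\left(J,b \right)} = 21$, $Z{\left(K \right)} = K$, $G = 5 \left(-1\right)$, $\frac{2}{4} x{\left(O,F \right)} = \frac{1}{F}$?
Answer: $-879$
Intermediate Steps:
$x{\left(O,F \right)} = \frac{2}{F}$
$G = -5$
$U{\left(D \right)} = -282 + D$
$U{\left(Z{\left(G \right)} \right)} - t{\left(189,l{\left(x{\left(0,-2 \right)},-1 \right)} \right)} = \left(-282 - 5\right) - 592 = -287 - 592 = -879$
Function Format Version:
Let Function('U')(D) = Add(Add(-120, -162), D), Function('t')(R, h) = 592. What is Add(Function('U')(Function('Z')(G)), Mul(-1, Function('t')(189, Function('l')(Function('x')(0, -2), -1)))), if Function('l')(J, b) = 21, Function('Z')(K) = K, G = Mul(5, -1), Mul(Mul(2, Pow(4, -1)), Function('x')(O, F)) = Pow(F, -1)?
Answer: -879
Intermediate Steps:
Function('x')(O, F) = Mul(2, Pow(F, -1))
G = -5
Function('U')(D) = Add(-282, D)
Add(Function('U')(Function('Z')(G)), Mul(-1, Function('t')(189, Function('l')(Function('x')(0, -2), -1)))) = Add(Add(-282, -5), Mul(-1, 592)) = Add(-287, -592) = -879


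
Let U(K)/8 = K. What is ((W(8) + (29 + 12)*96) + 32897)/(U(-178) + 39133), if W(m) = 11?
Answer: 36844/37709 ≈ 0.97706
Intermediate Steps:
U(K) = 8*K
((W(8) + (29 + 12)*96) + 32897)/(U(-178) + 39133) = ((11 + (29 + 12)*96) + 32897)/(8*(-178) + 39133) = ((11 + 41*96) + 32897)/(-1424 + 39133) = ((11 + 3936) + 32897)/37709 = (3947 + 32897)*(1/37709) = 36844*(1/37709) = 36844/37709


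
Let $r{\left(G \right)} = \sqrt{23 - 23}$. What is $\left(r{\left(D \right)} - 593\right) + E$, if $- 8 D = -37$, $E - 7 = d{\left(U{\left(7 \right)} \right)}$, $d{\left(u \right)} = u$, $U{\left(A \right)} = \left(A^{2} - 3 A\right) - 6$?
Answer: $-564$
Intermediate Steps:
$U{\left(A \right)} = -6 + A^{2} - 3 A$
$E = 29$ ($E = 7 - \left(27 - 49\right) = 7 - -22 = 7 + 22 = 29$)
$D = \frac{37}{8}$ ($D = \left(- \frac{1}{8}\right) \left(-37\right) = \frac{37}{8} \approx 4.625$)
$r{\left(G \right)} = 0$ ($r{\left(G \right)} = \sqrt{0} = 0$)
$\left(r{\left(D \right)} - 593\right) + E = \left(0 - 593\right) + 29 = -593 + 29 = -564$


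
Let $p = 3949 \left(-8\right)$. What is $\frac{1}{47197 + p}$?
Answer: $\frac{1}{15605} \approx 6.4082 \cdot 10^{-5}$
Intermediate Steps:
$p = -31592$
$\frac{1}{47197 + p} = \frac{1}{47197 - 31592} = \frac{1}{15605}$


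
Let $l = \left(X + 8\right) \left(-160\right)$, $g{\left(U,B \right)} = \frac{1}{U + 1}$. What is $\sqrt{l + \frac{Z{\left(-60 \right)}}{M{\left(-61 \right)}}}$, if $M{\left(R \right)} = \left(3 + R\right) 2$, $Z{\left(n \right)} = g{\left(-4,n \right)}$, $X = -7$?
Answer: $\frac{i \sqrt{4844073}}{174} \approx 12.649 i$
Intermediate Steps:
$g{\left(U,B \right)} = \frac{1}{1 + U}$
$Z{\left(n \right)} = - \frac{1}{3}$ ($Z{\left(n \right)} = \frac{1}{1 - 4} = \frac{1}{-3} = - \frac{1}{3}$)
$M{\left(R \right)} = 6 + 2 R$
$l = -160$ ($l = \left(-7 + 8\right) \left(-160\right) = 1 \left(-160\right) = -160$)
$\sqrt{l + \frac{Z{\left(-60 \right)}}{M{\left(-61 \right)}}} = \sqrt{-160 - \frac{1}{3 \left(6 + 2 \left(-61\right)\right)}} = \sqrt{-160 - \frac{1}{3 \left(6 - 122\right)}} = \sqrt{-160 - \frac{1}{3 \left(-116\right)}} = \sqrt{-160 - - \frac{1}{348}} = \sqrt{-160 + \frac{1}{348}} = \sqrt{- \frac{55679}{348}} = \frac{i \sqrt{4844073}}{174}$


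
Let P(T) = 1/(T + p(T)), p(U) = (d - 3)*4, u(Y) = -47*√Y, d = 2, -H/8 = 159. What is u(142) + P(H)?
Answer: -1/1276 - 47*√142 ≈ -560.07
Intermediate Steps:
H = -1272 (H = -8*159 = -1272)
p(U) = -4 (p(U) = (2 - 3)*4 = -1*4 = -4)
P(T) = 1/(-4 + T) (P(T) = 1/(T - 4) = 1/(-4 + T))
u(142) + P(H) = -47*√142 + 1/(-4 - 1272) = -47*√142 + 1/(-1276) = -47*√142 - 1/1276 = -1/1276 - 47*√142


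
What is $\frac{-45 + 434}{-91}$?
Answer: $- \frac{389}{91} \approx -4.2747$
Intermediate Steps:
$\frac{-45 + 434}{-91} = \left(- \frac{1}{91}\right) 389 = - \frac{389}{91}$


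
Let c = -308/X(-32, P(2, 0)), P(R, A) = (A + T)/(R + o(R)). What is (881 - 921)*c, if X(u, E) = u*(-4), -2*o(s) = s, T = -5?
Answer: 385/4 ≈ 96.250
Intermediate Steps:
o(s) = -s/2
P(R, A) = 2*(-5 + A)/R (P(R, A) = (A - 5)/(R - R/2) = (-5 + A)/((R/2)) = (-5 + A)*(2/R) = 2*(-5 + A)/R)
X(u, E) = -4*u
c = -77/32 (c = -308/((-4*(-32))) = -308/128 = -308*1/128 = -77/32 ≈ -2.4063)
(881 - 921)*c = (881 - 921)*(-77/32) = -40*(-77/32) = 385/4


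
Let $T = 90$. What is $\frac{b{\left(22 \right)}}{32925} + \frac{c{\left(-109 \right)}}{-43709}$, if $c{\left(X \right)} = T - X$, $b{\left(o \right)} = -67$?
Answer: $- \frac{9480578}{1439118825} \approx -0.0065878$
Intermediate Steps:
$c{\left(X \right)} = 90 - X$
$\frac{b{\left(22 \right)}}{32925} + \frac{c{\left(-109 \right)}}{-43709} = - \frac{67}{32925} + \frac{90 - -109}{-43709} = \left(-67\right) \frac{1}{32925} + \left(90 + 109\right) \left(- \frac{1}{43709}\right) = - \frac{67}{32925} + 199 \left(- \frac{1}{43709}\right) = - \frac{67}{32925} - \frac{199}{43709} = - \frac{9480578}{1439118825}$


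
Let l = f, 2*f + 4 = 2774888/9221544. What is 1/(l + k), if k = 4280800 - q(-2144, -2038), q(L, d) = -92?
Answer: 2305386/9869104220401 ≈ 2.3360e-7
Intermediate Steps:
f = -4263911/2305386 (f = -2 + (2774888/9221544)/2 = -2 + (2774888*(1/9221544))/2 = -2 + (1/2)*(346861/1152693) = -2 + 346861/2305386 = -4263911/2305386 ≈ -1.8495)
l = -4263911/2305386 ≈ -1.8495
k = 4280892 (k = 4280800 - 1*(-92) = 4280800 + 92 = 4280892)
1/(l + k) = 1/(-4263911/2305386 + 4280892) = 1/(9869104220401/2305386) = 2305386/9869104220401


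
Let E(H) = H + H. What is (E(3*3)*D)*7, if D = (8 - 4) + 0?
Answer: 504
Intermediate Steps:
E(H) = 2*H
D = 4 (D = 4 + 0 = 4)
(E(3*3)*D)*7 = ((2*(3*3))*4)*7 = ((2*9)*4)*7 = (18*4)*7 = 72*7 = 504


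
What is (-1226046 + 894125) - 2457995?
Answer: -2789916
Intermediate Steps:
(-1226046 + 894125) - 2457995 = -331921 - 2457995 = -2789916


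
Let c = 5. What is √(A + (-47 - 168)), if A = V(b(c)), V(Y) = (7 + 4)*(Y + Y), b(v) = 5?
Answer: I*√105 ≈ 10.247*I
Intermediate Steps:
V(Y) = 22*Y (V(Y) = 11*(2*Y) = 22*Y)
A = 110 (A = 22*5 = 110)
√(A + (-47 - 168)) = √(110 + (-47 - 168)) = √(110 - 215) = √(-105) = I*√105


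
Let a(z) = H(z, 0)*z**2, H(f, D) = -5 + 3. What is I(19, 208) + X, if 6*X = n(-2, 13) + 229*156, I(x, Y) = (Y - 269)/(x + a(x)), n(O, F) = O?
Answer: 12556466/2109 ≈ 5953.8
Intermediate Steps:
H(f, D) = -2
a(z) = -2*z**2
I(x, Y) = (-269 + Y)/(x - 2*x**2) (I(x, Y) = (Y - 269)/(x - 2*x**2) = (-269 + Y)/(x - 2*x**2))
X = 17861/3 (X = (-2 + 229*156)/6 = (-2 + 35724)/6 = (1/6)*35722 = 17861/3 ≈ 5953.7)
I(19, 208) + X = (-269 + 208)/(19*(1 - 2*19)) + 17861/3 = (1/19)*(-61)/(1 - 38) + 17861/3 = (1/19)*(-61)/(-37) + 17861/3 = (1/19)*(-1/37)*(-61) + 17861/3 = 61/703 + 17861/3 = 12556466/2109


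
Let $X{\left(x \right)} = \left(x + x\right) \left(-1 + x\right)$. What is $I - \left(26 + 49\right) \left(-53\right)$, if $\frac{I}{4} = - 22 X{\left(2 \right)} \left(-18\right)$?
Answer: $10311$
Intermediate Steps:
$X{\left(x \right)} = 2 x \left(-1 + x\right)$
$I = 6336$ ($I = 4 - 22 \cdot 2 \cdot 2 \left(-1 + 2\right) \left(-18\right) = 4 - 22 \cdot 2 \cdot 2 \cdot 1 \left(-18\right) = 4 \left(-22\right) 4 \left(-18\right) = 4 \left(\left(-88\right) \left(-18\right)\right) = 4 \cdot 1584 = 6336$)
$I - \left(26 + 49\right) \left(-53\right) = 6336 - \left(26 + 49\right) \left(-53\right) = 6336 - 75 \left(-53\right) = 6336 - -3975 = 6336 + 3975 = 10311$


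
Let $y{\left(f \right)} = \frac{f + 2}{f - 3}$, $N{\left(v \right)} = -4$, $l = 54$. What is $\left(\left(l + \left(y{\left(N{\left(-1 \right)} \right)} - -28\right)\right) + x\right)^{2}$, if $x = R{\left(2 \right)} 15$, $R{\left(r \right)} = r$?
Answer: $\frac{617796}{49} \approx 12608.0$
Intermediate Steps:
$y{\left(f \right)} = \frac{2 + f}{-3 + f}$
$x = 30$ ($x = 2 \cdot 15 = 30$)
$\left(\left(l + \left(y{\left(N{\left(-1 \right)} \right)} - -28\right)\right) + x\right)^{2} = \left(\left(54 + \left(\frac{2 - 4}{-3 - 4} - -28\right)\right) + 30\right)^{2} = \left(\left(54 + \left(\frac{1}{-7} \left(-2\right) + 28\right)\right) + 30\right)^{2} = \left(\left(54 + \left(\left(- \frac{1}{7}\right) \left(-2\right) + 28\right)\right) + 30\right)^{2} = \left(\left(54 + \left(\frac{2}{7} + 28\right)\right) + 30\right)^{2} = \left(\left(54 + \frac{198}{7}\right) + 30\right)^{2} = \left(\frac{576}{7} + 30\right)^{2} = \left(\frac{786}{7}\right)^{2} = \frac{617796}{49}$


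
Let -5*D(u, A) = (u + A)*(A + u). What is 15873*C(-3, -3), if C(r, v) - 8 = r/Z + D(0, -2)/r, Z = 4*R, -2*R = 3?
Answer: 1391533/10 ≈ 1.3915e+5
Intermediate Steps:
R = -3/2 (R = -1/2*3 = -3/2 ≈ -1.5000)
Z = -6 (Z = 4*(-3/2) = -6)
D(u, A) = -(A + u)**2/5 (D(u, A) = -(u + A)*(A + u)/5 = -(A + u)*(A + u)/5 = -(A + u)**2/5)
C(r, v) = 8 - 4/(5*r) - r/6 (C(r, v) = 8 + (r/(-6) + (-(-2 + 0)**2/5)/r) = 8 + (r*(-1/6) + (-1/5*(-2)**2)/r) = 8 + (-r/6 + (-1/5*4)/r) = 8 + (-r/6 - 4/(5*r)) = 8 + (-4/(5*r) - r/6) = 8 - 4/(5*r) - r/6)
15873*C(-3, -3) = 15873*(8 - 4/5/(-3) - 1/6*(-3)) = 15873*(8 - 4/5*(-1/3) + 1/2) = 15873*(8 + 4/15 + 1/2) = 15873*(263/30) = 1391533/10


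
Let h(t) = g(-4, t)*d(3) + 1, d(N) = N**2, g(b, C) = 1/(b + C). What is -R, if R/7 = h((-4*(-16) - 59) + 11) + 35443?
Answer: -992453/4 ≈ -2.4811e+5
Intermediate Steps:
g(b, C) = 1/(C + b)
h(t) = 1 + 9/(-4 + t) (h(t) = 3**2/(t - 4) + 1 = 9/(-4 + t) + 1 = 1 + 9/(-4 + t))
R = 992453/4 (R = 7*((5 + ((-4*(-16) - 59) + 11))/(-4 + ((-4*(-16) - 59) + 11)) + 35443) = 7*((5 + ((64 - 59) + 11))/(-4 + ((64 - 59) + 11)) + 35443) = 7*((5 + (5 + 11))/(-4 + (5 + 11)) + 35443) = 7*((5 + 16)/(-4 + 16) + 35443) = 7*(21/12 + 35443) = 7*((1/12)*21 + 35443) = 7*(7/4 + 35443) = 7*(141779/4) = 992453/4 ≈ 2.4811e+5)
-R = -1*992453/4 = -992453/4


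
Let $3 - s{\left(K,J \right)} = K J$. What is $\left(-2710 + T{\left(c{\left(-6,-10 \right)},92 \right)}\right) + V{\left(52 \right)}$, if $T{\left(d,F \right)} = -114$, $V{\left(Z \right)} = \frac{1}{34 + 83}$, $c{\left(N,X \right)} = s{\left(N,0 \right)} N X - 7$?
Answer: $- \frac{330407}{117} \approx -2824.0$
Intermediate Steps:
$s{\left(K,J \right)} = 3 - J K$ ($s{\left(K,J \right)} = 3 - K J = 3 - J K$)
$c{\left(N,X \right)} = -7 + 3 N X$ ($c{\left(N,X \right)} = \left(3 - 0 N\right) N X - 7 = \left(3 + 0\right) N X - 7 = 3 N X - 7 = -7 + 3 N X$)
$V{\left(Z \right)} = \frac{1}{117}$
$\left(-2710 + T{\left(c{\left(-6,-10 \right)},92 \right)}\right) + V{\left(52 \right)} = \left(-2710 - 114\right) + \frac{1}{117} = -2824 + \frac{1}{117} = - \frac{330407}{117}$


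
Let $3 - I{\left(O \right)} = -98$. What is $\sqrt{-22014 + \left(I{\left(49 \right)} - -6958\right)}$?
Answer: $i \sqrt{14955} \approx 122.29 i$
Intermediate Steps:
$I{\left(O \right)} = 101$ ($I{\left(O \right)} = 3 - -98 = 3 + 98 = 101$)
$\sqrt{-22014 + \left(I{\left(49 \right)} - -6958\right)} = \sqrt{-22014 + \left(101 - -6958\right)} = \sqrt{-22014 + \left(101 + 6958\right)} = \sqrt{-22014 + 7059} = \sqrt{-14955} = i \sqrt{14955}$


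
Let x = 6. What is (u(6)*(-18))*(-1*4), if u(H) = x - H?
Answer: 0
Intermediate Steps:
u(H) = 6 - H
(u(6)*(-18))*(-1*4) = ((6 - 1*6)*(-18))*(-1*4) = ((6 - 6)*(-18))*(-4) = (0*(-18))*(-4) = 0*(-4) = 0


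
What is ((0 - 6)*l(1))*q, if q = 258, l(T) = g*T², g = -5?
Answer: 7740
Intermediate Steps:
l(T) = -5*T²
((0 - 6)*l(1))*q = ((0 - 6)*(-5*1²))*258 = -(-30)*258 = -6*(-5)*258 = 30*258 = 7740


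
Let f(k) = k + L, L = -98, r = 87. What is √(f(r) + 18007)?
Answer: 2*√4499 ≈ 134.15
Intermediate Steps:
f(k) = -98 + k (f(k) = k - 98 = -98 + k)
√(f(r) + 18007) = √((-98 + 87) + 18007) = √(-11 + 18007) = √17996 = 2*√4499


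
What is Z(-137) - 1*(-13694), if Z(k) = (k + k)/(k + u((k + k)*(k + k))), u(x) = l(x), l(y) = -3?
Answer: 958717/70 ≈ 13696.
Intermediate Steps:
u(x) = -3
Z(k) = 2*k/(-3 + k) (Z(k) = (k + k)/(k - 3) = (2*k)/(-3 + k) = 2*k/(-3 + k))
Z(-137) - 1*(-13694) = 2*(-137)/(-3 - 137) - 1*(-13694) = 2*(-137)/(-140) + 13694 = 2*(-137)*(-1/140) + 13694 = 137/70 + 13694 = 958717/70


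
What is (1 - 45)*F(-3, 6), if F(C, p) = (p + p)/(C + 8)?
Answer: -528/5 ≈ -105.60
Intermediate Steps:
F(C, p) = 2*p/(8 + C) (F(C, p) = (2*p)/(8 + C) = 2*p/(8 + C))
(1 - 45)*F(-3, 6) = (1 - 45)*(2*6/(8 - 3)) = -88*6/5 = -44*12/5 = -528/5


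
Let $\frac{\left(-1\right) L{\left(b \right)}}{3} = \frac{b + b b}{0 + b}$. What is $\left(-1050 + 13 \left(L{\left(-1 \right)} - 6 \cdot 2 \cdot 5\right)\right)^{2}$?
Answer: $3348900$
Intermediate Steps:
$L{\left(b \right)} = - \frac{3 \left(b + b^{2}\right)}{b}$ ($L{\left(b \right)} = - 3 \frac{b + b b}{0 + b} = - 3 \frac{b + b^{2}}{b} = - \frac{3 \left(b + b^{2}\right)}{b}$)
$\left(-1050 + 13 \left(L{\left(-1 \right)} - 6 \cdot 2 \cdot 5\right)\right)^{2} = \left(-1050 + 13 \left(\left(-3 - -3\right) - 6 \cdot 2 \cdot 5\right)\right)^{2} = \left(-1050 + 13 \left(\left(-3 + 3\right) - 12 \cdot 5\right)\right)^{2} = \left(-1050 + 13 \left(0 - 60\right)\right)^{2} = \left(-1050 + 13 \left(-60\right)\right)^{2} = \left(-1050 - 780\right)^{2} = \left(-1830\right)^{2} = 3348900$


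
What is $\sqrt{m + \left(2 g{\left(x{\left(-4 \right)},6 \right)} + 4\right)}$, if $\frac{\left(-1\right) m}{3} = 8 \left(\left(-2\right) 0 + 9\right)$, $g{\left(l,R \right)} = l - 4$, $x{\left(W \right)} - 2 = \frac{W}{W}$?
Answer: $i \sqrt{214} \approx 14.629 i$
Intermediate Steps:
$x{\left(W \right)} = 3$ ($x{\left(W \right)} = 2 + \frac{W}{W} = 2 + 1 = 3$)
$g{\left(l,R \right)} = -4 + l$
$m = -216$ ($m = - 3 \cdot 8 \left(\left(-2\right) 0 + 9\right) = - 3 \cdot 8 \left(0 + 9\right) = - 3 \cdot 8 \cdot 9 = \left(-3\right) 72 = -216$)
$\sqrt{m + \left(2 g{\left(x{\left(-4 \right)},6 \right)} + 4\right)} = \sqrt{-216 + \left(2 \left(-4 + 3\right) + 4\right)} = \sqrt{-216 + \left(2 \left(-1\right) + 4\right)} = \sqrt{-216 + \left(-2 + 4\right)} = \sqrt{-216 + 2} = \sqrt{-214} = i \sqrt{214}$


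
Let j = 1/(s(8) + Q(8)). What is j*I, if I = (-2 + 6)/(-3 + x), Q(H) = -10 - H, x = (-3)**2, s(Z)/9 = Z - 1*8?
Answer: -1/27 ≈ -0.037037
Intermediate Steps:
s(Z) = -72 + 9*Z (s(Z) = 9*(Z - 1*8) = 9*(Z - 8) = 9*(-8 + Z) = -72 + 9*Z)
x = 9
j = -1/18 (j = 1/((-72 + 9*8) + (-10 - 1*8)) = 1/((-72 + 72) + (-10 - 8)) = 1/(0 - 18) = 1/(-18) = -1/18 ≈ -0.055556)
I = 2/3 (I = (-2 + 6)/(-3 + 9) = 4/6 = 4*(1/6) = 2/3 ≈ 0.66667)
j*I = -1/18*2/3 = -1/27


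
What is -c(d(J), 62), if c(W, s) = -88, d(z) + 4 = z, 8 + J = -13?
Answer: 88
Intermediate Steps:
J = -21 (J = -8 - 13 = -21)
d(z) = -4 + z
-c(d(J), 62) = -1*(-88) = 88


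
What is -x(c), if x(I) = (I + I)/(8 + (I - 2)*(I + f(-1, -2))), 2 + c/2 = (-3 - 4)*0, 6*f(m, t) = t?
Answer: 4/17 ≈ 0.23529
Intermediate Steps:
f(m, t) = t/6
c = -4 (c = -4 + 2*((-3 - 4)*0) = -4 + 2*(-7*0) = -4 + 2*0 = -4 + 0 = -4)
x(I) = 2*I/(8 + (-2 + I)*(-⅓ + I)) (x(I) = (I + I)/(8 + (I - 2)*(I + (⅙)*(-2))) = (2*I)/(8 + (-2 + I)*(I - ⅓)) = (2*I)/(8 + (-2 + I)*(-⅓ + I)) = 2*I/(8 + (-2 + I)*(-⅓ + I)))
-x(c) = -6*(-4)/(26 - 7*(-4) + 3*(-4)²) = -6*(-4)/(26 + 28 + 3*16) = -6*(-4)/(26 + 28 + 48) = -6*(-4)/102 = -1*(-4/17) = 4/17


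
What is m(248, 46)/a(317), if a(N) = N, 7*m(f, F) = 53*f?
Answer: 13144/2219 ≈ 5.9234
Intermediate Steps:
m(f, F) = 53*f/7 (m(f, F) = (53*f)/7 = 53*f/7)
m(248, 46)/a(317) = ((53/7)*248)/317 = (13144/7)*(1/317) = 13144/2219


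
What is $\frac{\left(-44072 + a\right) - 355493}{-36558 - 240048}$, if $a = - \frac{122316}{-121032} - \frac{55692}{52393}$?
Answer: $\frac{211144477295533}{146168512341588} \approx 1.4445$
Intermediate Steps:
$a = - \frac{27667663}{528435798}$ ($a = \left(-122316\right) \left(- \frac{1}{121032}\right) - \frac{55692}{52393} = \frac{10193}{10086} - \frac{55692}{52393} = - \frac{27667663}{528435798} \approx -0.052358$)
$\frac{\left(-44072 + a\right) - 355493}{-36558 - 240048} = \frac{\left(-44072 - \frac{27667663}{528435798}\right) - 355493}{-36558 - 240048} = \frac{- \frac{23289250157119}{528435798} - 355493}{-276606} = \left(- \frac{211144477295533}{528435798}\right) \left(- \frac{1}{276606}\right) = \frac{211144477295533}{146168512341588}$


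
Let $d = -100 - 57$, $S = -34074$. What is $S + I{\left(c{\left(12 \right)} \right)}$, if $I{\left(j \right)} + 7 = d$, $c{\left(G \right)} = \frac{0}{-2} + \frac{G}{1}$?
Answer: $-34238$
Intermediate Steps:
$c{\left(G \right)} = G$ ($c{\left(G \right)} = 0 \left(- \frac{1}{2}\right) + G 1 = 0 + G = G$)
$d = -157$ ($d = -100 - 57 = -157$)
$I{\left(j \right)} = -164$ ($I{\left(j \right)} = -7 - 157 = -164$)
$S + I{\left(c{\left(12 \right)} \right)} = -34074 - 164 = -34238$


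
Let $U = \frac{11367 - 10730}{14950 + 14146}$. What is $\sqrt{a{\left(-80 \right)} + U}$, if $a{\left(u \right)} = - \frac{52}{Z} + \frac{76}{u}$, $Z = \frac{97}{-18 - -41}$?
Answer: $\frac{i \sqrt{660036880753130}}{7055780} \approx 3.6412 i$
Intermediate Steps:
$Z = \frac{97}{23}$ ($Z = \frac{97}{-18 + 41} = \frac{97}{23} \approx 4.2174$)
$U = \frac{637}{29096} \approx 0.021893$
$a{\left(u \right)} = - \frac{1196}{97} + \frac{76}{u}$ ($a{\left(u \right)} = - \frac{52}{\frac{97}{23}} + \frac{76}{u} = \left(-52\right) \frac{23}{97} + \frac{76}{u} = - \frac{1196}{97} + \frac{76}{u}$)
$\sqrt{a{\left(-80 \right)} + U} = \sqrt{\left(- \frac{1196}{97} + \frac{76}{-80}\right) + \frac{637}{29096}} = \sqrt{\left(- \frac{1196}{97} + 76 \left(- \frac{1}{80}\right)\right) + \frac{637}{29096}} = \sqrt{\left(- \frac{1196}{97} - \frac{19}{20}\right) + \frac{637}{29096}} = \sqrt{- \frac{25763}{1940} + \frac{637}{29096}} = \sqrt{- \frac{187091117}{14111560}} = \frac{i \sqrt{660036880753130}}{7055780}$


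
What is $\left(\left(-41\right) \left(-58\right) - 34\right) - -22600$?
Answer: $24944$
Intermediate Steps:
$\left(\left(-41\right) \left(-58\right) - 34\right) - -22600 = \left(2378 - 34\right) + 22600 = 2344 + 22600 = 24944$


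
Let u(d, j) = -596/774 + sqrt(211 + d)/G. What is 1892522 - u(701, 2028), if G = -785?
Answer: 732406312/387 + 4*sqrt(57)/785 ≈ 1.8925e+6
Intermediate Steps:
u(d, j) = -298/387 - sqrt(211 + d)/785 (u(d, j) = -596/774 + sqrt(211 + d)/(-785) = -596*1/774 + sqrt(211 + d)*(-1/785) = -298/387 - sqrt(211 + d)/785)
1892522 - u(701, 2028) = 1892522 - (-298/387 - sqrt(211 + 701)/785) = 1892522 - (-298/387 - 4*sqrt(57)/785) = 1892522 + (298/387 + 4*sqrt(57)/785) = 732406312/387 + 4*sqrt(57)/785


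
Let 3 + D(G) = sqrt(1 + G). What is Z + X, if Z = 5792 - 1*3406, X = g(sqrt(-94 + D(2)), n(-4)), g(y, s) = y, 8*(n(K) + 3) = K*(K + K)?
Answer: 2386 + sqrt(-97 + sqrt(3)) ≈ 2386.0 + 9.7605*I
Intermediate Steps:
D(G) = -3 + sqrt(1 + G)
n(K) = -3 + K**2/4 (n(K) = -3 + (K*(K + K))/8 = -3 + (K*(2*K))/8 = -3 + (2*K**2)/8 = -3 + K**2/4)
X = sqrt(-97 + sqrt(3)) (X = sqrt(-94 + (-3 + sqrt(1 + 2))) = sqrt(-94 + (-3 + sqrt(3))) = sqrt(-97 + sqrt(3)) ≈ 9.7605*I)
Z = 2386 (Z = 5792 - 3406 = 2386)
Z + X = 2386 + sqrt(-97 + sqrt(3))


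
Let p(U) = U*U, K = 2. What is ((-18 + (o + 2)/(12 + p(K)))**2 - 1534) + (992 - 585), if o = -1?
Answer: -206143/256 ≈ -805.25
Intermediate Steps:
p(U) = U**2
((-18 + (o + 2)/(12 + p(K)))**2 - 1534) + (992 - 585) = ((-18 + (-1 + 2)/(12 + 2**2))**2 - 1534) + (992 - 585) = ((-18 + 1/(12 + 4))**2 - 1534) + 407 = ((-18 + 1/16)**2 - 1534) + 407 = ((-287/16)**2 - 1534) + 407 = (82369/256 - 1534) + 407 = -310335/256 + 407 = -206143/256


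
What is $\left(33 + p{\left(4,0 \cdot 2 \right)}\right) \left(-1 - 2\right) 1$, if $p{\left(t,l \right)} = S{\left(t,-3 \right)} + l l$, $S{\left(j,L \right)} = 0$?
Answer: $-99$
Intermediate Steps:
$p{\left(t,l \right)} = l^{2}$ ($p{\left(t,l \right)} = 0 + l l = 0 + l^{2} = l^{2}$)
$\left(33 + p{\left(4,0 \cdot 2 \right)}\right) \left(-1 - 2\right) 1 = \left(33 + \left(0 \cdot 2\right)^{2}\right) \left(-1 - 2\right) 1 = \left(33 + 0^{2}\right) \left(\left(-3\right) 1\right) = \left(33 + 0\right) \left(-3\right) = 33 \left(-3\right) = -99$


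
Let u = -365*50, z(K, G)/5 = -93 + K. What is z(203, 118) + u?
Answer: -17700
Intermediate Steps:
z(K, G) = -465 + 5*K (z(K, G) = 5*(-93 + K) = -465 + 5*K)
u = -18250
z(203, 118) + u = (-465 + 5*203) - 18250 = (-465 + 1015) - 18250 = 550 - 18250 = -17700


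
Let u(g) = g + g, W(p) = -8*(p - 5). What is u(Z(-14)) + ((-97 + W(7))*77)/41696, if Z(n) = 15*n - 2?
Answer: -17687805/41696 ≈ -424.21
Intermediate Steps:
W(p) = 40 - 8*p (W(p) = -8*(-5 + p) = 40 - 8*p)
Z(n) = -2 + 15*n
u(g) = 2*g
u(Z(-14)) + ((-97 + W(7))*77)/41696 = 2*(-2 + 15*(-14)) + ((-97 + (40 - 8*7))*77)/41696 = 2*(-2 - 210) + ((-97 + (40 - 56))*77)*(1/41696) = 2*(-212) + ((-97 - 16)*77)*(1/41696) = -424 - 113*77*(1/41696) = -424 - 8701*1/41696 = -424 - 8701/41696 = -17687805/41696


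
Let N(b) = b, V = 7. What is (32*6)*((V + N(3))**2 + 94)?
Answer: 37248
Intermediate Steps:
(32*6)*((V + N(3))**2 + 94) = (32*6)*((7 + 3)**2 + 94) = 192*(10**2 + 94) = 192*(100 + 94) = 192*194 = 37248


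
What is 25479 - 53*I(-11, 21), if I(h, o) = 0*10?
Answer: 25479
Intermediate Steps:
I(h, o) = 0
25479 - 53*I(-11, 21) = 25479 - 53*0 = 25479 - 1*0 = 25479 + 0 = 25479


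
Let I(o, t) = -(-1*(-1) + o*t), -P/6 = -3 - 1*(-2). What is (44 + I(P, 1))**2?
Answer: 1369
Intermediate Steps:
P = 6 (P = -6*(-3 - 1*(-2)) = -6*(-3 + 2) = -6*(-1) = 6)
I(o, t) = -1 - o*t (I(o, t) = -(1 + o*t) = -1 - o*t)
(44 + I(P, 1))**2 = (44 + (-1 - 1*6*1))**2 = (44 + (-1 - 6))**2 = (44 - 7)**2 = 37**2 = 1369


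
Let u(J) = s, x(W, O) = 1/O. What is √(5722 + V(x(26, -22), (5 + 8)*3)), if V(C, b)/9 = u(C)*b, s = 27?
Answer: √15199 ≈ 123.28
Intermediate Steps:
u(J) = 27
V(C, b) = 243*b (V(C, b) = 9*(27*b) = 243*b)
√(5722 + V(x(26, -22), (5 + 8)*3)) = √(5722 + 243*((5 + 8)*3)) = √(5722 + 243*(13*3)) = √(5722 + 243*39) = √(5722 + 9477) = √15199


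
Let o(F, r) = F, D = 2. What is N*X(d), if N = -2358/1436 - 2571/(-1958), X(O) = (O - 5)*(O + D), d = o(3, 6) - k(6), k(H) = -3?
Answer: -925008/351461 ≈ -2.6319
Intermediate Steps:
d = 6 (d = 3 - 1*(-3) = 3 + 3 = 6)
X(O) = (-5 + O)*(2 + O) (X(O) = (O - 5)*(O + 2) = (-5 + O)*(2 + O))
N = -115626/351461 (N = -2358*1/1436 - 2571*(-1/1958) = -1179/718 + 2571/1958 = -115626/351461 ≈ -0.32899)
N*X(d) = -115626*(-10 + 6² - 3*6)/351461 = -115626*(-10 + 36 - 18)/351461 = -115626/351461*8 = -925008/351461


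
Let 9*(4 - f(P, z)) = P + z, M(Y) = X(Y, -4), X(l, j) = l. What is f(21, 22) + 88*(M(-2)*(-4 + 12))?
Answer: -12679/9 ≈ -1408.8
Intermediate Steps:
M(Y) = Y
f(P, z) = 4 - P/9 - z/9 (f(P, z) = 4 - (P + z)/9 = 4 + (-P/9 - z/9) = 4 - P/9 - z/9)
f(21, 22) + 88*(M(-2)*(-4 + 12)) = (4 - ⅑*21 - ⅑*22) + 88*(-2*(-4 + 12)) = (4 - 7/3 - 22/9) + 88*(-2*8) = -7/9 + 88*(-16) = -7/9 - 1408 = -12679/9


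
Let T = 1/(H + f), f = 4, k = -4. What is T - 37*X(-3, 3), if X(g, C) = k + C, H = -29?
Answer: 924/25 ≈ 36.960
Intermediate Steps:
X(g, C) = -4 + C
T = -1/25 (T = 1/(-29 + 4) = 1/(-25) = -1/25 ≈ -0.040000)
T - 37*X(-3, 3) = -1/25 - 37*(-4 + 3) = -1/25 - 37*(-1) = -1/25 + 37 = 924/25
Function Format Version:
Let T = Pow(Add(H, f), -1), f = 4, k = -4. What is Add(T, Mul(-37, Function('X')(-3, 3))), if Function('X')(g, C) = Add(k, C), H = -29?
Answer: Rational(924, 25) ≈ 36.960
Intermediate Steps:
Function('X')(g, C) = Add(-4, C)
T = Rational(-1, 25) (T = Pow(Add(-29, 4), -1) = Pow(-25, -1) = Rational(-1, 25) ≈ -0.040000)
Add(T, Mul(-37, Function('X')(-3, 3))) = Add(Rational(-1, 25), Mul(-37, Add(-4, 3))) = Add(Rational(-1, 25), Mul(-37, -1)) = Add(Rational(-1, 25), 37) = Rational(924, 25)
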